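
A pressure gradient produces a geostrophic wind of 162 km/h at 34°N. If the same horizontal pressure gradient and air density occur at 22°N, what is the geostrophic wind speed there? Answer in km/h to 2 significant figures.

With the same pressure gradient and density, V_g ∝ 1/f ∝ 1/sin φ.
V₂ = V₁ · sin φ₁ / sin φ₂ = 162 × sin 34° / sin 22°
V₂ = 162 × 0.5592/0.3746 = 240 km/h

240 km/h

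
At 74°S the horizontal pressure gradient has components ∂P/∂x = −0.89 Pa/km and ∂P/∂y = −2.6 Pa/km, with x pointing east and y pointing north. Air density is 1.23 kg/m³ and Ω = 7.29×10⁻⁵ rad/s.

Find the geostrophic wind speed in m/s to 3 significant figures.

15.9 m/s

Coriolis parameter at 74°S:
f = 2Ω sin φ = 2 × 7.29×10⁻⁵ × sin 74° = 1.40×10⁻⁴ s⁻¹
In the Southern Hemisphere f is negative: f = −1.40×10⁻⁴ s⁻¹.
Component geostrophic relations (x east, y north):
u_g = −(1/(fρ)) ∂P/∂y,  v_g = (1/(fρ)) ∂P/∂x
u_g = −(−2.6×10⁻³)/(−1.40×10⁻⁴ × 1.23) = −15.1 m/s;  v_g = (−0.89×10⁻³)/(−1.40×10⁻⁴ × 1.23) = 5.16 m/s
|V_g| = √(u_g² + v_g²) = 15.9 m/s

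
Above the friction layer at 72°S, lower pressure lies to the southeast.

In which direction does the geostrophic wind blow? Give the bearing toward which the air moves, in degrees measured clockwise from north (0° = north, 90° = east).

045°

The pressure-gradient force points toward the southeast (bearing 135°).
Geostrophic balance: in the Southern Hemisphere the Coriolis force deflects motion to the left, so the geostrophic wind blows 90° to the left of the pressure-gradient force (low pressure on the right).
Rotating 135° by 90° counterclockwise gives 045° — the wind blows toward the northeast.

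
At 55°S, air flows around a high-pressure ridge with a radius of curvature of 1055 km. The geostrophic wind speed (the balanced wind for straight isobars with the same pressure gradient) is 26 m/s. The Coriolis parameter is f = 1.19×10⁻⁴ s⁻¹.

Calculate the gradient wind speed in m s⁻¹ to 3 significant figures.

Around a high, pressure-gradient force acts outward with centrifugal, so Coriolis balances both:
fV = (1/ρ)|∂P/∂n| + V²/R  →  V² − fR·V + fR·V_g = 0
With fR = 1.19×10⁻⁴ × 1055×10³ m = 126 m/s:
V = [fR − √((fR)² − 4 fR V_g)]/2 = [126 − √(126² − 4×126×26)]/2 = 36.8 m/s
Supergeostrophic (V > V_g = 26 m/s), as expected around a high.

36.8 m s⁻¹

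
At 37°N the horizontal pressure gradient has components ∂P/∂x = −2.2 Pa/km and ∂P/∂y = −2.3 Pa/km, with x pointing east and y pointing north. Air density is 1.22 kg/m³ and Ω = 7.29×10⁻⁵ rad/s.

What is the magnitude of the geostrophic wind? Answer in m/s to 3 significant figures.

Coriolis parameter at 37°N:
f = 2Ω sin φ = 2 × 7.29×10⁻⁵ × sin 37° = 8.77×10⁻⁵ s⁻¹
Component geostrophic relations (x east, y north):
u_g = −(1/(fρ)) ∂P/∂y,  v_g = (1/(fρ)) ∂P/∂x
u_g = −(−2.3×10⁻³)/(8.77×10⁻⁵ × 1.22) = 21.5 m/s;  v_g = (−2.2×10⁻³)/(8.77×10⁻⁵ × 1.22) = −20.6 m/s
|V_g| = √(u_g² + v_g²) = 29.7 m/s

29.7 m/s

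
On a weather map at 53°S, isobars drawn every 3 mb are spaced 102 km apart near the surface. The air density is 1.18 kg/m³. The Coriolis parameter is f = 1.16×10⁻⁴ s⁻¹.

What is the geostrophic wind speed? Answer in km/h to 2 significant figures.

Pressure gradient: |∂P/∂n| = 300 Pa / 102000 m = 2.94×10⁻³ Pa/m
Geostrophic balance (pressure-gradient force = Coriolis force):
V_g = (1/(fρ)) |∂P/∂n| = 2.94×10⁻³ / (1.16×10⁻⁴ × 1.18) = 21.5 m/s
Converting: 21.5 m/s × 3.6 = 77 km/h

77 km/h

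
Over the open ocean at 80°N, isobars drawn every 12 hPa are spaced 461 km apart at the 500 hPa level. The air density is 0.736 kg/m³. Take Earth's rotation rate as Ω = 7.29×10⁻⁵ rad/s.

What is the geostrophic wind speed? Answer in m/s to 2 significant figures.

25 m/s

Coriolis parameter at 80°N:
f = 2Ω sin φ = 2 × 7.29×10⁻⁵ × sin 80° = 1.44×10⁻⁴ s⁻¹
Pressure gradient: |∂P/∂n| = 1200 Pa / 461000 m = 2.60×10⁻³ Pa/m
Geostrophic balance (pressure-gradient force = Coriolis force):
V_g = (1/(fρ)) |∂P/∂n| = 2.60×10⁻³ / (1.44×10⁻⁴ × 0.736) = 24.6 m/s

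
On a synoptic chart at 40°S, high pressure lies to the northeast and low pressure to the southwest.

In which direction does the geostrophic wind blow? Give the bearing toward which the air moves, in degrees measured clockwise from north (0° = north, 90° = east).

135°

The pressure-gradient force points toward the southwest (bearing 225°).
Geostrophic balance: in the Southern Hemisphere the Coriolis force deflects motion to the left, so the geostrophic wind blows 90° to the left of the pressure-gradient force (low pressure on the right).
Rotating 225° by 90° counterclockwise gives 135° — the wind blows toward the southeast.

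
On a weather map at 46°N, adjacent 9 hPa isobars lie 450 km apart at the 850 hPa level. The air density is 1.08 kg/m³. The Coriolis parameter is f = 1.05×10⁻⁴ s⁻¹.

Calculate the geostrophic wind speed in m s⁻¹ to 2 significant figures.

Pressure gradient: |∂P/∂n| = 900 Pa / 450000 m = 2.00×10⁻³ Pa/m
Geostrophic balance (pressure-gradient force = Coriolis force):
V_g = (1/(fρ)) |∂P/∂n| = 2.00×10⁻³ / (1.05×10⁻⁴ × 1.08) = 17.6 m/s

18 m s⁻¹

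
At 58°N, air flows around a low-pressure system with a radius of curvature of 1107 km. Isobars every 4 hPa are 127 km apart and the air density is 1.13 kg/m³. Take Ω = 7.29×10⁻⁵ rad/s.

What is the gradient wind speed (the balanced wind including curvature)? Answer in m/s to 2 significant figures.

Coriolis parameter at 58°N:
f = 2Ω sin φ = 2 × 7.29×10⁻⁵ × sin 58° = 1.24×10⁻⁴ s⁻¹
Pressure gradient: |∂P/∂n| = 400 Pa / 127000 m = 3.15×10⁻³ Pa/m
Geostrophic speed: V_g = |∂P/∂n|/(fρ) = 3.15×10⁻³/(1.24×10⁻⁴ × 1.13) = 22.5 m/s
Around a low, centrifugal force acts outward with Coriolis, so pressure-gradient force balances both:
(1/ρ)|∂P/∂n| = fV + V²/R  →  V² + fR·V − fR·V_g = 0
With fR = 1.24×10⁻⁴ × 1107×10³ m = 137 m/s:
V = [−fR + √((fR)² + 4 fR V_g)]/2 = [−137 + √(137² + 4×137×22.5)]/2 = 19.7 m/s
Subgeostrophic (V < V_g = 22.5 m/s), as expected around a low.

20 m/s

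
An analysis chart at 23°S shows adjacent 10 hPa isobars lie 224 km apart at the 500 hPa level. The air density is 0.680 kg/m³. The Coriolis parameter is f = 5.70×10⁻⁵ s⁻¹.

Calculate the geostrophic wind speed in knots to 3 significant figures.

224 knots

Pressure gradient: |∂P/∂n| = 1000 Pa / 224000 m = 4.46×10⁻³ Pa/m
Geostrophic balance (pressure-gradient force = Coriolis force):
V_g = (1/(fρ)) |∂P/∂n| = 4.46×10⁻³ / (5.70×10⁻⁵ × 0.680) = 115 m/s
Converting: 115 m/s × 1.944 = 224 knots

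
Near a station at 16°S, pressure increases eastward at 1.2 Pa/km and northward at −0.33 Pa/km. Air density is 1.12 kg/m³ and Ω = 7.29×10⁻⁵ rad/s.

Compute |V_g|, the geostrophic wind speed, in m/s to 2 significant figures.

28 m/s

Coriolis parameter at 16°S:
f = 2Ω sin φ = 2 × 7.29×10⁻⁵ × sin 16° = 4.02×10⁻⁵ s⁻¹
In the Southern Hemisphere f is negative: f = −4.02×10⁻⁵ s⁻¹.
Component geostrophic relations (x east, y north):
u_g = −(1/(fρ)) ∂P/∂y,  v_g = (1/(fρ)) ∂P/∂x
u_g = −(−0.33×10⁻³)/(−4.02×10⁻⁵ × 1.12) = −7.33 m/s;  v_g = (1.2×10⁻³)/(−4.02×10⁻⁵ × 1.12) = −26.7 m/s
|V_g| = √(u_g² + v_g²) = 27.7 m/s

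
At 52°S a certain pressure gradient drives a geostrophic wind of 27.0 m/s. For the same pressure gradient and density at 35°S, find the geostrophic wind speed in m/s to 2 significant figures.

With the same pressure gradient and density, V_g ∝ 1/f ∝ 1/sin φ.
V₂ = V₁ · sin φ₁ / sin φ₂ = 27.0 × sin 52° / sin 35°
V₂ = 27.0 × 0.7880/0.5736 = 37 m/s

37 m/s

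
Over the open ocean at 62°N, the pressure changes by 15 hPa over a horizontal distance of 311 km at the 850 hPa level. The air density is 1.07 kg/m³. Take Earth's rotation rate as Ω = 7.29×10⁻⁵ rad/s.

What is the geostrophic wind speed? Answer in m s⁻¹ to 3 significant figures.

Coriolis parameter at 62°N:
f = 2Ω sin φ = 2 × 7.29×10⁻⁵ × sin 62° = 1.29×10⁻⁴ s⁻¹
Pressure gradient: |∂P/∂n| = 1500 Pa / 311000 m = 4.82×10⁻³ Pa/m
Geostrophic balance (pressure-gradient force = Coriolis force):
V_g = (1/(fρ)) |∂P/∂n| = 4.82×10⁻³ / (1.29×10⁻⁴ × 1.07) = 35.0 m/s

35.0 m s⁻¹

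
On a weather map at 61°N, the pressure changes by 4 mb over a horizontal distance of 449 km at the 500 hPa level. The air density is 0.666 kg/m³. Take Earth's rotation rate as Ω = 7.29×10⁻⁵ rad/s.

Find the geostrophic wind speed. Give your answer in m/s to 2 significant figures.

10 m/s

Coriolis parameter at 61°N:
f = 2Ω sin φ = 2 × 7.29×10⁻⁵ × sin 61° = 1.28×10⁻⁴ s⁻¹
Pressure gradient: |∂P/∂n| = 400 Pa / 449000 m = 8.91×10⁻⁴ Pa/m
Geostrophic balance (pressure-gradient force = Coriolis force):
V_g = (1/(fρ)) |∂P/∂n| = 8.91×10⁻⁴ / (1.28×10⁻⁴ × 0.666) = 10.5 m/s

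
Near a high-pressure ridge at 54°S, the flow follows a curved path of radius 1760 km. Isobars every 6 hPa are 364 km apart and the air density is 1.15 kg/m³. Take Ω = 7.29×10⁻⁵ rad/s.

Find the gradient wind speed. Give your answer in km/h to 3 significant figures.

46.7 km/h

Coriolis parameter at 54°S:
f = 2Ω sin φ = 2 × 7.29×10⁻⁵ × sin 54° = 1.18×10⁻⁴ s⁻¹
Pressure gradient: |∂P/∂n| = 600 Pa / 364000 m = 1.65×10⁻³ Pa/m
Geostrophic speed: V_g = |∂P/∂n|/(fρ) = 1.65×10⁻³/(1.18×10⁻⁴ × 1.15) = 12.2 m/s
Around a high, pressure-gradient force acts outward with centrifugal, so Coriolis balances both:
fV = (1/ρ)|∂P/∂n| + V²/R  →  V² − fR·V + fR·V_g = 0
With fR = 1.18×10⁻⁴ × 1760×10³ m = 208 m/s:
V = [fR − √((fR)² − 4 fR V_g)]/2 = [208 − √(208² − 4×208×12.2)]/2 = 13 m/s
Supergeostrophic (V > V_g = 12.2 m/s), as expected around a high.
Converting: 13 m/s × 3.6 = 46.7 km/h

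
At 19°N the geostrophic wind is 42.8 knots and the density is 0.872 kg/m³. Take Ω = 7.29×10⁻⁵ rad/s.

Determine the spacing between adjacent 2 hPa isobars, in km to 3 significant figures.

Coriolis parameter at 19°N:
f = 2Ω sin φ = 2 × 7.29×10⁻⁵ × sin 19° = 4.75×10⁻⁵ s⁻¹
Wind speed in SI: 42.8 knots = 22.0 m/s
Geostrophic balance rearranged: |∂P/∂n| = f ρ V_g
|∂P/∂n| = 4.75×10⁻⁵ × 0.872 × 22.0 = 9.11×10⁻⁴ Pa/m
Isobar spacing: Δn = ΔP/|∂P/∂n| = 200 Pa / 9.11×10⁻⁴ Pa/m = 219448 m ≈ 219 km

219 km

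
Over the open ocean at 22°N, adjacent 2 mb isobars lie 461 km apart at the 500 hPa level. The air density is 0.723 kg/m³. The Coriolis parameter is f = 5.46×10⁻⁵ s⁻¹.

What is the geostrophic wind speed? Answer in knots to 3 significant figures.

Pressure gradient: |∂P/∂n| = 200 Pa / 461000 m = 4.34×10⁻⁴ Pa/m
Geostrophic balance (pressure-gradient force = Coriolis force):
V_g = (1/(fρ)) |∂P/∂n| = 4.34×10⁻⁴ / (5.46×10⁻⁵ × 0.723) = 11.0 m/s
Converting: 11.0 m/s × 1.944 = 21.4 knots

21.4 knots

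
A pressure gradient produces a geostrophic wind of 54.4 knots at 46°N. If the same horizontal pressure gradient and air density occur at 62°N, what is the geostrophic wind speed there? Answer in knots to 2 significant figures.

With the same pressure gradient and density, V_g ∝ 1/f ∝ 1/sin φ.
V₂ = V₁ · sin φ₁ / sin φ₂ = 54.4 × sin 46° / sin 62°
V₂ = 54.4 × 0.7193/0.8829 = 44 knots

44 knots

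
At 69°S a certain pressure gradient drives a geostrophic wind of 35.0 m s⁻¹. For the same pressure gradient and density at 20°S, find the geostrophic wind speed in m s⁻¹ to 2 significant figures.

With the same pressure gradient and density, V_g ∝ 1/f ∝ 1/sin φ.
V₂ = V₁ · sin φ₁ / sin φ₂ = 35.0 × sin 69° / sin 20°
V₂ = 35.0 × 0.9336/0.3420 = 96 m s⁻¹

96 m s⁻¹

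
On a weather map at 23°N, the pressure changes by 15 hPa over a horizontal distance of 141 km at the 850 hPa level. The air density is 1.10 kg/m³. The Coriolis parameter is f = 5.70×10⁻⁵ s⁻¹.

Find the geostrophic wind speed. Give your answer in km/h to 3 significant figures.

Pressure gradient: |∂P/∂n| = 1500 Pa / 141000 m = 1.06×10⁻² Pa/m
Geostrophic balance (pressure-gradient force = Coriolis force):
V_g = (1/(fρ)) |∂P/∂n| = 1.06×10⁻² / (5.70×10⁻⁵ × 1.10) = 170 m/s
Converting: 170 m/s × 3.6 = 611 km/h

611 km/h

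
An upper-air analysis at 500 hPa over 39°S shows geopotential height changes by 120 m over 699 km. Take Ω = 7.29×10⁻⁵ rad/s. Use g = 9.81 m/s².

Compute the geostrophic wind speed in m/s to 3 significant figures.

Coriolis parameter at 39°S:
f = 2Ω sin φ = 2 × 7.29×10⁻⁵ × sin 39° = 9.18×10⁻⁵ s⁻¹
Height gradient: |∂Z/∂n| = 120 m / 699000 m = 1.72×10⁻⁴
On a pressure surface, geostrophic balance gives V_g = (g/f)|∂Z/∂n|:
V_g = 9.81 × 1.72×10⁻⁴ / 9.18×10⁻⁵ = 18.4 m/s

18.4 m/s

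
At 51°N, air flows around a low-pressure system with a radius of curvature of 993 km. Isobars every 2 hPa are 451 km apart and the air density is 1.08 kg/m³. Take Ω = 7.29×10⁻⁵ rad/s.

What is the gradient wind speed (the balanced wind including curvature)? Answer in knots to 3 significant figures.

Coriolis parameter at 51°N:
f = 2Ω sin φ = 2 × 7.29×10⁻⁵ × sin 51° = 1.13×10⁻⁴ s⁻¹
Pressure gradient: |∂P/∂n| = 200 Pa / 451000 m = 4.43×10⁻⁴ Pa/m
Geostrophic speed: V_g = |∂P/∂n|/(fρ) = 4.43×10⁻⁴/(1.13×10⁻⁴ × 1.08) = 3.62 m/s
Around a low, centrifugal force acts outward with Coriolis, so pressure-gradient force balances both:
(1/ρ)|∂P/∂n| = fV + V²/R  →  V² + fR·V − fR·V_g = 0
With fR = 1.13×10⁻⁴ × 993×10³ m = 113 m/s:
V = [−fR + √((fR)² + 4 fR V_g)]/2 = [−113 + √(113² + 4×113×3.62)]/2 = 3.51 m/s
Subgeostrophic (V < V_g = 3.62 m/s), as expected around a low.
Converting: 3.51 m/s × 1.944 = 6.83 knots

6.83 knots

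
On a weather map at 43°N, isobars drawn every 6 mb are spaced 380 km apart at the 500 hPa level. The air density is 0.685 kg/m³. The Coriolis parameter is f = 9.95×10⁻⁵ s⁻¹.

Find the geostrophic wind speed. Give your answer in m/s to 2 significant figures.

Pressure gradient: |∂P/∂n| = 600 Pa / 380000 m = 1.58×10⁻³ Pa/m
Geostrophic balance (pressure-gradient force = Coriolis force):
V_g = (1/(fρ)) |∂P/∂n| = 1.58×10⁻³ / (9.95×10⁻⁵ × 0.685) = 23.2 m/s

23 m/s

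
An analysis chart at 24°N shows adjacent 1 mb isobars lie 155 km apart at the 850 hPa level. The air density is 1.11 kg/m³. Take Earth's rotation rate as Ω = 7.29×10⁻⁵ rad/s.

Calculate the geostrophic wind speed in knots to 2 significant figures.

19 knots

Coriolis parameter at 24°N:
f = 2Ω sin φ = 2 × 7.29×10⁻⁵ × sin 24° = 5.93×10⁻⁵ s⁻¹
Pressure gradient: |∂P/∂n| = 100 Pa / 155000 m = 6.45×10⁻⁴ Pa/m
Geostrophic balance (pressure-gradient force = Coriolis force):
V_g = (1/(fρ)) |∂P/∂n| = 6.45×10⁻⁴ / (5.93×10⁻⁵ × 1.11) = 9.80 m/s
Converting: 9.80 m/s × 1.944 = 19 knots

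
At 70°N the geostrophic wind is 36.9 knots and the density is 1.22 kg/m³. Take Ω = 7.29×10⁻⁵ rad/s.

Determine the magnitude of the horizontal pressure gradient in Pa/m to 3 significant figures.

3.17×10⁻³ Pa/m

Coriolis parameter at 70°N:
f = 2Ω sin φ = 2 × 7.29×10⁻⁵ × sin 70° = 1.37×10⁻⁴ s⁻¹
Wind speed in SI: 36.9 knots = 19.0 m/s
Geostrophic balance rearranged: |∂P/∂n| = f ρ V_g
|∂P/∂n| = 1.37×10⁻⁴ × 1.22 × 19.0 = 3.17×10⁻³ Pa/m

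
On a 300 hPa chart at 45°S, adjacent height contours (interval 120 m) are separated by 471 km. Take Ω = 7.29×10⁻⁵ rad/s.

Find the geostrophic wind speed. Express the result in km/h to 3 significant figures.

87.3 km/h

Coriolis parameter at 45°S:
f = 2Ω sin φ = 2 × 7.29×10⁻⁵ × sin 45° = 1.03×10⁻⁴ s⁻¹
Height gradient: |∂Z/∂n| = 120 m / 471000 m = 2.55×10⁻⁴
On a pressure surface, geostrophic balance gives V_g = (g/f)|∂Z/∂n|:
V_g = 9.81 × 2.55×10⁻⁴ / 1.03×10⁻⁴ = 24.2 m/s
Converting: 24.2 m/s × 3.6 = 87.3 km/h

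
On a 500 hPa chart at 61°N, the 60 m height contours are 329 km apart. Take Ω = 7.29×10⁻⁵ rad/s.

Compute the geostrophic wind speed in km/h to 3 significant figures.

Coriolis parameter at 61°N:
f = 2Ω sin φ = 2 × 7.29×10⁻⁵ × sin 61° = 1.28×10⁻⁴ s⁻¹
Height gradient: |∂Z/∂n| = 60 m / 329000 m = 1.82×10⁻⁴
On a pressure surface, geostrophic balance gives V_g = (g/f)|∂Z/∂n|:
V_g = 9.81 × 1.82×10⁻⁴ / 1.28×10⁻⁴ = 14.0 m/s
Converting: 14.0 m/s × 3.6 = 50.5 km/h

50.5 km/h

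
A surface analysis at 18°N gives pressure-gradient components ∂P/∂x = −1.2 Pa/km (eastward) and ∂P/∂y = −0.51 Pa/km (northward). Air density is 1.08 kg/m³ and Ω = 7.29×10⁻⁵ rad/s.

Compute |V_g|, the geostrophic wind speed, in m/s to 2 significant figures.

27 m/s

Coriolis parameter at 18°N:
f = 2Ω sin φ = 2 × 7.29×10⁻⁵ × sin 18° = 4.51×10⁻⁵ s⁻¹
Component geostrophic relations (x east, y north):
u_g = −(1/(fρ)) ∂P/∂y,  v_g = (1/(fρ)) ∂P/∂x
u_g = −(−0.51×10⁻³)/(4.51×10⁻⁵ × 1.08) = 10.5 m/s;  v_g = (−1.2×10⁻³)/(4.51×10⁻⁵ × 1.08) = −24.7 m/s
|V_g| = √(u_g² + v_g²) = 26.8 m/s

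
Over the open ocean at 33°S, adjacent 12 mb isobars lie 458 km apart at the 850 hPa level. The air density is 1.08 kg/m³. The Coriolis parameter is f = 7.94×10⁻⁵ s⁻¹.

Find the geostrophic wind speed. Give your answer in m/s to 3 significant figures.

30.6 m/s

Pressure gradient: |∂P/∂n| = 1200 Pa / 458000 m = 2.62×10⁻³ Pa/m
Geostrophic balance (pressure-gradient force = Coriolis force):
V_g = (1/(fρ)) |∂P/∂n| = 2.62×10⁻³ / (7.94×10⁻⁵ × 1.08) = 30.6 m/s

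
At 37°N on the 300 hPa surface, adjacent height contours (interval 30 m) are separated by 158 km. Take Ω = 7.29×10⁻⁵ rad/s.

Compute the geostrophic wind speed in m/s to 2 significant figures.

Coriolis parameter at 37°N:
f = 2Ω sin φ = 2 × 7.29×10⁻⁵ × sin 37° = 8.77×10⁻⁵ s⁻¹
Height gradient: |∂Z/∂n| = 30 m / 158000 m = 1.90×10⁻⁴
On a pressure surface, geostrophic balance gives V_g = (g/f)|∂Z/∂n|:
V_g = 9.81 × 1.90×10⁻⁴ / 8.77×10⁻⁵ = 21.2 m/s

21 m/s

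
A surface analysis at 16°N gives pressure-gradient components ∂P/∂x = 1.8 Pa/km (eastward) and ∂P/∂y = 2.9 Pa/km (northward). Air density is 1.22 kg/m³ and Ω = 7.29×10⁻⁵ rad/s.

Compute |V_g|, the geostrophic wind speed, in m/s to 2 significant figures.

Coriolis parameter at 16°N:
f = 2Ω sin φ = 2 × 7.29×10⁻⁵ × sin 16° = 4.02×10⁻⁵ s⁻¹
Component geostrophic relations (x east, y north):
u_g = −(1/(fρ)) ∂P/∂y,  v_g = (1/(fρ)) ∂P/∂x
u_g = −(2.9×10⁻³)/(4.02×10⁻⁵ × 1.22) = −59.1 m/s;  v_g = (1.8×10⁻³)/(4.02×10⁻⁵ × 1.22) = 36.7 m/s
|V_g| = √(u_g² + v_g²) = 69.6 m/s

70 m/s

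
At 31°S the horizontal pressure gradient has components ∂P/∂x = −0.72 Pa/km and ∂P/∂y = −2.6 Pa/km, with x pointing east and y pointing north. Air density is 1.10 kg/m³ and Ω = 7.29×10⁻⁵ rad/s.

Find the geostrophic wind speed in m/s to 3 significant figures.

Coriolis parameter at 31°S:
f = 2Ω sin φ = 2 × 7.29×10⁻⁵ × sin 31° = 7.51×10⁻⁵ s⁻¹
In the Southern Hemisphere f is negative: f = −7.51×10⁻⁵ s⁻¹.
Component geostrophic relations (x east, y north):
u_g = −(1/(fρ)) ∂P/∂y,  v_g = (1/(fρ)) ∂P/∂x
u_g = −(−2.6×10⁻³)/(−7.51×10⁻⁵ × 1.10) = −31.5 m/s;  v_g = (−0.72×10⁻³)/(−7.51×10⁻⁵ × 1.10) = 8.72 m/s
|V_g| = √(u_g² + v_g²) = 32.7 m/s

32.7 m/s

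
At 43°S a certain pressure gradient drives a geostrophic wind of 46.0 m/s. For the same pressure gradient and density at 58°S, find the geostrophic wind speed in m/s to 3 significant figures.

37.0 m/s

With the same pressure gradient and density, V_g ∝ 1/f ∝ 1/sin φ.
V₂ = V₁ · sin φ₁ / sin φ₂ = 46.0 × sin 43° / sin 58°
V₂ = 46.0 × 0.6820/0.8480 = 37.0 m/s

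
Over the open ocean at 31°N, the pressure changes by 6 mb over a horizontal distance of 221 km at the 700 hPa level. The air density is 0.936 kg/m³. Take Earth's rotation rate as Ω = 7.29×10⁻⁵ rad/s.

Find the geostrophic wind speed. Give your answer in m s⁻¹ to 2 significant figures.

39 m s⁻¹

Coriolis parameter at 31°N:
f = 2Ω sin φ = 2 × 7.29×10⁻⁵ × sin 31° = 7.51×10⁻⁵ s⁻¹
Pressure gradient: |∂P/∂n| = 600 Pa / 221000 m = 2.71×10⁻³ Pa/m
Geostrophic balance (pressure-gradient force = Coriolis force):
V_g = (1/(fρ)) |∂P/∂n| = 2.71×10⁻³ / (7.51×10⁻⁵ × 0.936) = 38.6 m/s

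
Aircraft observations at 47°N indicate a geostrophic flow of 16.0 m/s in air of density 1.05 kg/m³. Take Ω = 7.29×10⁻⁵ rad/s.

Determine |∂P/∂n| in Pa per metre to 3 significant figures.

Coriolis parameter at 47°N:
f = 2Ω sin φ = 2 × 7.29×10⁻⁵ × sin 47° = 1.07×10⁻⁴ s⁻¹
Geostrophic balance rearranged: |∂P/∂n| = f ρ V_g
|∂P/∂n| = 1.07×10⁻⁴ × 1.05 × 16.0 = 1.79×10⁻³ Pa/m

1.79×10⁻³ Pa/m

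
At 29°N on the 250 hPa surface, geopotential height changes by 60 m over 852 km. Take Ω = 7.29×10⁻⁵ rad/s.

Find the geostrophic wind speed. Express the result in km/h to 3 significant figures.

Coriolis parameter at 29°N:
f = 2Ω sin φ = 2 × 7.29×10⁻⁵ × sin 29° = 7.07×10⁻⁵ s⁻¹
Height gradient: |∂Z/∂n| = 60 m / 852000 m = 7.04×10⁻⁵
On a pressure surface, geostrophic balance gives V_g = (g/f)|∂Z/∂n|:
V_g = 9.81 × 7.04×10⁻⁵ / 7.07×10⁻⁵ = 9.77 m/s
Converting: 9.77 m/s × 3.6 = 35.2 km/h

35.2 km/h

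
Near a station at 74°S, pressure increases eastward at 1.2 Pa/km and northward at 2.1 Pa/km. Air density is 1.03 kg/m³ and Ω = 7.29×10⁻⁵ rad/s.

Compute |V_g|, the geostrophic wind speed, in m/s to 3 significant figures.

16.8 m/s

Coriolis parameter at 74°S:
f = 2Ω sin φ = 2 × 7.29×10⁻⁵ × sin 74° = 1.40×10⁻⁴ s⁻¹
In the Southern Hemisphere f is negative: f = −1.40×10⁻⁴ s⁻¹.
Component geostrophic relations (x east, y north):
u_g = −(1/(fρ)) ∂P/∂y,  v_g = (1/(fρ)) ∂P/∂x
u_g = −(2.1×10⁻³)/(−1.40×10⁻⁴ × 1.03) = 14.5 m/s;  v_g = (1.2×10⁻³)/(−1.40×10⁻⁴ × 1.03) = −8.31 m/s
|V_g| = √(u_g² + v_g²) = 16.8 m/s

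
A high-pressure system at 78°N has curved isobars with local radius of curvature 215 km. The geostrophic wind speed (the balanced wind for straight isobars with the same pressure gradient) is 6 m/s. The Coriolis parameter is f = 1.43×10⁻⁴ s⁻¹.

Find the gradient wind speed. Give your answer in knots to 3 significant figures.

Around a high, pressure-gradient force acts outward with centrifugal, so Coriolis balances both:
fV = (1/ρ)|∂P/∂n| + V²/R  →  V² − fR·V + fR·V_g = 0
With fR = 1.43×10⁻⁴ × 215×10³ m = 30.7 m/s:
V = [fR − √((fR)² − 4 fR V_g)]/2 = [30.7 − √(30.7² − 4×30.7×6)]/2 = 8.17 m/s
Supergeostrophic (V > V_g = 6 m/s), as expected around a high.
Converting: 8.17 m/s × 1.944 = 15.9 knots

15.9 knots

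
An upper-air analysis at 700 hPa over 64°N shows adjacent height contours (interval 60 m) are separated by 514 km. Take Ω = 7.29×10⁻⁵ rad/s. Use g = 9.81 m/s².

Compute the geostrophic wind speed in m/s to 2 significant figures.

8.7 m/s

Coriolis parameter at 64°N:
f = 2Ω sin φ = 2 × 7.29×10⁻⁵ × sin 64° = 1.31×10⁻⁴ s⁻¹
Height gradient: |∂Z/∂n| = 60 m / 514000 m = 1.17×10⁻⁴
On a pressure surface, geostrophic balance gives V_g = (g/f)|∂Z/∂n|:
V_g = 9.81 × 1.17×10⁻⁴ / 1.31×10⁻⁴ = 8.74 m/s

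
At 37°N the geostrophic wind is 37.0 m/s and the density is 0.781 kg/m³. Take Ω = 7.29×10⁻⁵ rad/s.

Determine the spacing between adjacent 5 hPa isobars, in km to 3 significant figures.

197 km

Coriolis parameter at 37°N:
f = 2Ω sin φ = 2 × 7.29×10⁻⁵ × sin 37° = 8.77×10⁻⁵ s⁻¹
Geostrophic balance rearranged: |∂P/∂n| = f ρ V_g
|∂P/∂n| = 8.77×10⁻⁵ × 0.781 × 37.0 = 2.54×10⁻³ Pa/m
Isobar spacing: Δn = ΔP/|∂P/∂n| = 500 Pa / 2.54×10⁻³ Pa/m = 197195 m ≈ 197 km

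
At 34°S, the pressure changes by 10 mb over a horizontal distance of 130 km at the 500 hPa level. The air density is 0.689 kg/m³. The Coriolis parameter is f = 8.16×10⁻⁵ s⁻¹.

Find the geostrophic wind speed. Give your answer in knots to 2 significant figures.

Pressure gradient: |∂P/∂n| = 1000 Pa / 130000 m = 7.69×10⁻³ Pa/m
Geostrophic balance (pressure-gradient force = Coriolis force):
V_g = (1/(fρ)) |∂P/∂n| = 7.69×10⁻³ / (8.16×10⁻⁵ × 0.689) = 137 m/s
Converting: 137 m/s × 1.944 = 270 knots

270 knots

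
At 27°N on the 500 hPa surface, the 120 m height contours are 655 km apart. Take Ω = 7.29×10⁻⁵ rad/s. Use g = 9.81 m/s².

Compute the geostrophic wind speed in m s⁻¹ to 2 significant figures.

27 m s⁻¹

Coriolis parameter at 27°N:
f = 2Ω sin φ = 2 × 7.29×10⁻⁵ × sin 27° = 6.62×10⁻⁵ s⁻¹
Height gradient: |∂Z/∂n| = 120 m / 655000 m = 1.83×10⁻⁴
On a pressure surface, geostrophic balance gives V_g = (g/f)|∂Z/∂n|:
V_g = 9.81 × 1.83×10⁻⁴ / 6.62×10⁻⁵ = 27.2 m/s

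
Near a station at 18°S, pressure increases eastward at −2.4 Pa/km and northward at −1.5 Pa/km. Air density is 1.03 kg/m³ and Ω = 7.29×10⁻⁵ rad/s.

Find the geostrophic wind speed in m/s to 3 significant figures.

Coriolis parameter at 18°S:
f = 2Ω sin φ = 2 × 7.29×10⁻⁵ × sin 18° = 4.51×10⁻⁵ s⁻¹
In the Southern Hemisphere f is negative: f = −4.51×10⁻⁵ s⁻¹.
Component geostrophic relations (x east, y north):
u_g = −(1/(fρ)) ∂P/∂y,  v_g = (1/(fρ)) ∂P/∂x
u_g = −(−1.5×10⁻³)/(−4.51×10⁻⁵ × 1.03) = −32.3 m/s;  v_g = (−2.4×10⁻³)/(−4.51×10⁻⁵ × 1.03) = 51.7 m/s
|V_g| = √(u_g² + v_g²) = 61.0 m/s

61.0 m/s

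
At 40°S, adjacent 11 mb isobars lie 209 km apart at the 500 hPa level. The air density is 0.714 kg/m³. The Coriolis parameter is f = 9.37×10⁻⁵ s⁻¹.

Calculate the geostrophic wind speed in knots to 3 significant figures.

153 knots

Pressure gradient: |∂P/∂n| = 1100 Pa / 209000 m = 5.26×10⁻³ Pa/m
Geostrophic balance (pressure-gradient force = Coriolis force):
V_g = (1/(fρ)) |∂P/∂n| = 5.26×10⁻³ / (9.37×10⁻⁵ × 0.714) = 78.7 m/s
Converting: 78.7 m/s × 1.944 = 153 knots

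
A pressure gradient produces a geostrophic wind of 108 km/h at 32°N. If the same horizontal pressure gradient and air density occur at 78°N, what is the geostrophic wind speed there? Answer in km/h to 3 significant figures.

With the same pressure gradient and density, V_g ∝ 1/f ∝ 1/sin φ.
V₂ = V₁ · sin φ₁ / sin φ₂ = 108 × sin 32° / sin 78°
V₂ = 108 × 0.5299/0.9781 = 58.5 km/h

58.5 km/h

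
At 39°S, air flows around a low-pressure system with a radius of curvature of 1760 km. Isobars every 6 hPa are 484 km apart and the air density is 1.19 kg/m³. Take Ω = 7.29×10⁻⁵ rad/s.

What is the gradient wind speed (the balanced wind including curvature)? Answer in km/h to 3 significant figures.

Coriolis parameter at 39°S:
f = 2Ω sin φ = 2 × 7.29×10⁻⁵ × sin 39° = 9.18×10⁻⁵ s⁻¹
Pressure gradient: |∂P/∂n| = 600 Pa / 484000 m = 1.24×10⁻³ Pa/m
Geostrophic speed: V_g = |∂P/∂n|/(fρ) = 1.24×10⁻³/(9.18×10⁻⁵ × 1.19) = 11.4 m/s
Around a low, centrifugal force acts outward with Coriolis, so pressure-gradient force balances both:
(1/ρ)|∂P/∂n| = fV + V²/R  →  V² + fR·V − fR·V_g = 0
With fR = 9.18×10⁻⁵ × 1760×10³ m = 161 m/s:
V = [−fR + √((fR)² + 4 fR V_g)]/2 = [−161 + √(161² + 4×161×11.4)]/2 = 10.7 m/s
Subgeostrophic (V < V_g = 11.4 m/s), as expected around a low.
Converting: 10.7 m/s × 3.6 = 38.3 km/h

38.3 km/h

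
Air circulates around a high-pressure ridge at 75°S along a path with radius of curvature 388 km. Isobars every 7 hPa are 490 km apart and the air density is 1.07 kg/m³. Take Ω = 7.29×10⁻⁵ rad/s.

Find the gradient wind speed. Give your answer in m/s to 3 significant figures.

12.2 m/s

Coriolis parameter at 75°S:
f = 2Ω sin φ = 2 × 7.29×10⁻⁵ × sin 75° = 1.41×10⁻⁴ s⁻¹
Pressure gradient: |∂P/∂n| = 700 Pa / 490000 m = 1.43×10⁻³ Pa/m
Geostrophic speed: V_g = |∂P/∂n|/(fρ) = 1.43×10⁻³/(1.41×10⁻⁴ × 1.07) = 9.48 m/s
Around a high, pressure-gradient force acts outward with centrifugal, so Coriolis balances both:
fV = (1/ρ)|∂P/∂n| + V²/R  →  V² − fR·V + fR·V_g = 0
With fR = 1.41×10⁻⁴ × 388×10³ m = 54.6 m/s:
V = [fR − √((fR)² − 4 fR V_g)]/2 = [54.6 − √(54.6² − 4×54.6×9.48)]/2 = 12.2 m/s
Supergeostrophic (V > V_g = 9.48 m/s), as expected around a high.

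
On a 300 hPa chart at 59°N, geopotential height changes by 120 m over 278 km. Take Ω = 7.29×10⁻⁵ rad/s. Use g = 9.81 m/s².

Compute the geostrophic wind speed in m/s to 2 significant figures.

Coriolis parameter at 59°N:
f = 2Ω sin φ = 2 × 7.29×10⁻⁵ × sin 59° = 1.25×10⁻⁴ s⁻¹
Height gradient: |∂Z/∂n| = 120 m / 278000 m = 4.32×10⁻⁴
On a pressure surface, geostrophic balance gives V_g = (g/f)|∂Z/∂n|:
V_g = 9.81 × 4.32×10⁻⁴ / 1.25×10⁻⁴ = 33.9 m/s

34 m/s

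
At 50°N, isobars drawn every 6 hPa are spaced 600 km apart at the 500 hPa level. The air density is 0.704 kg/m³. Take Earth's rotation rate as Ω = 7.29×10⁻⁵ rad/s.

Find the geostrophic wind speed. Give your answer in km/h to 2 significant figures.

Coriolis parameter at 50°N:
f = 2Ω sin φ = 2 × 7.29×10⁻⁵ × sin 50° = 1.12×10⁻⁴ s⁻¹
Pressure gradient: |∂P/∂n| = 600 Pa / 600000 m = 1.00×10⁻³ Pa/m
Geostrophic balance (pressure-gradient force = Coriolis force):
V_g = (1/(fρ)) |∂P/∂n| = 1.00×10⁻³ / (1.12×10⁻⁴ × 0.704) = 12.7 m/s
Converting: 12.7 m/s × 3.6 = 46 km/h

46 km/h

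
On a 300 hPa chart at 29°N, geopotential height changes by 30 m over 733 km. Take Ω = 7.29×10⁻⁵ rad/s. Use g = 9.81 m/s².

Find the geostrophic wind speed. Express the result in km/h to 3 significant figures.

20.4 km/h

Coriolis parameter at 29°N:
f = 2Ω sin φ = 2 × 7.29×10⁻⁵ × sin 29° = 7.07×10⁻⁵ s⁻¹
Height gradient: |∂Z/∂n| = 30 m / 733000 m = 4.09×10⁻⁵
On a pressure surface, geostrophic balance gives V_g = (g/f)|∂Z/∂n|:
V_g = 9.81 × 4.09×10⁻⁵ / 7.07×10⁻⁵ = 5.68 m/s
Converting: 5.68 m/s × 3.6 = 20.4 km/h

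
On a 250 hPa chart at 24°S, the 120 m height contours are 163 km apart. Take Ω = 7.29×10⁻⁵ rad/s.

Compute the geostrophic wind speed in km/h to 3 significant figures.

438 km/h

Coriolis parameter at 24°S:
f = 2Ω sin φ = 2 × 7.29×10⁻⁵ × sin 24° = 5.93×10⁻⁵ s⁻¹
Height gradient: |∂Z/∂n| = 120 m / 163000 m = 7.36×10⁻⁴
On a pressure surface, geostrophic balance gives V_g = (g/f)|∂Z/∂n|:
V_g = 9.81 × 7.36×10⁻⁴ / 5.93×10⁻⁵ = 122 m/s
Converting: 122 m/s × 3.6 = 438 km/h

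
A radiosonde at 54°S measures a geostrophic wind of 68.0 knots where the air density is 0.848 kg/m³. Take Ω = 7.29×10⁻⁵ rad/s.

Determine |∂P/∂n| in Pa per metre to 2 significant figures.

3.5×10⁻³ Pa/m

Coriolis parameter at 54°S:
f = 2Ω sin φ = 2 × 7.29×10⁻⁵ × sin 54° = 1.18×10⁻⁴ s⁻¹
Wind speed in SI: 68.0 knots = 35.0 m/s
Geostrophic balance rearranged: |∂P/∂n| = f ρ V_g
|∂P/∂n| = 1.18×10⁻⁴ × 0.848 × 35.0 = 3.50×10⁻³ Pa/m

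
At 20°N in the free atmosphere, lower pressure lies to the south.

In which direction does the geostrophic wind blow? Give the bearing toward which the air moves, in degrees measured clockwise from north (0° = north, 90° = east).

The pressure-gradient force points toward the south (bearing 180°).
Geostrophic balance: in the Northern Hemisphere the Coriolis force deflects motion to the right, so the geostrophic wind blows 90° to the right of the pressure-gradient force (low pressure on the left).
Rotating 180° by 90° clockwise gives 270° — the wind blows toward the west.

270°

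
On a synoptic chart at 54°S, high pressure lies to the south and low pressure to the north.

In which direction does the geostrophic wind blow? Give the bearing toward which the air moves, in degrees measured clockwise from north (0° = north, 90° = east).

270°

The pressure-gradient force points toward the north (bearing 000°).
Geostrophic balance: in the Southern Hemisphere the Coriolis force deflects motion to the left, so the geostrophic wind blows 90° to the left of the pressure-gradient force (low pressure on the right).
Rotating 000° by 90° counterclockwise gives 270° — the wind blows toward the west.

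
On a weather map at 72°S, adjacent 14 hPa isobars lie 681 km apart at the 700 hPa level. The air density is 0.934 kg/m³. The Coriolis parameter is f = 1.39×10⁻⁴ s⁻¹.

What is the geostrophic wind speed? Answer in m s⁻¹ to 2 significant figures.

Pressure gradient: |∂P/∂n| = 1400 Pa / 681000 m = 2.06×10⁻³ Pa/m
Geostrophic balance (pressure-gradient force = Coriolis force):
V_g = (1/(fρ)) |∂P/∂n| = 2.06×10⁻³ / (1.39×10⁻⁴ × 0.934) = 15.8 m/s

16 m s⁻¹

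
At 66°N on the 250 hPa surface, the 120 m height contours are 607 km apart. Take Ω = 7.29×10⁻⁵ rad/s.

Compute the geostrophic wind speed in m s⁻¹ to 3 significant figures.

Coriolis parameter at 66°N:
f = 2Ω sin φ = 2 × 7.29×10⁻⁵ × sin 66° = 1.33×10⁻⁴ s⁻¹
Height gradient: |∂Z/∂n| = 120 m / 607000 m = 1.98×10⁻⁴
On a pressure surface, geostrophic balance gives V_g = (g/f)|∂Z/∂n|:
V_g = 9.81 × 1.98×10⁻⁴ / 1.33×10⁻⁴ = 14.6 m/s

14.6 m s⁻¹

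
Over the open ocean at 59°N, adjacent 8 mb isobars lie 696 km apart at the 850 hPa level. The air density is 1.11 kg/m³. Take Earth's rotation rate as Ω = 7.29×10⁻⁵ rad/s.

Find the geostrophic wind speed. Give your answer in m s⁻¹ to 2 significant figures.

8.3 m s⁻¹

Coriolis parameter at 59°N:
f = 2Ω sin φ = 2 × 7.29×10⁻⁵ × sin 59° = 1.25×10⁻⁴ s⁻¹
Pressure gradient: |∂P/∂n| = 800 Pa / 696000 m = 1.15×10⁻³ Pa/m
Geostrophic balance (pressure-gradient force = Coriolis force):
V_g = (1/(fρ)) |∂P/∂n| = 1.15×10⁻³ / (1.25×10⁻⁴ × 1.11) = 8.29 m/s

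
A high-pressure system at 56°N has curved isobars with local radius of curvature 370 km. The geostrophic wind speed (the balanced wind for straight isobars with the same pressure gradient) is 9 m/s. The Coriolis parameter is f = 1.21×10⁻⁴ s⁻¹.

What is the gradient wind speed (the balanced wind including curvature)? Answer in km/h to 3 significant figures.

44.9 km/h

Around a high, pressure-gradient force acts outward with centrifugal, so Coriolis balances both:
fV = (1/ρ)|∂P/∂n| + V²/R  →  V² − fR·V + fR·V_g = 0
With fR = 1.21×10⁻⁴ × 370×10³ m = 44.8 m/s:
V = [fR − √((fR)² − 4 fR V_g)]/2 = [44.8 − √(44.8² − 4×44.8×9)]/2 = 12.5 m/s
Supergeostrophic (V > V_g = 9 m/s), as expected around a high.
Converting: 12.5 m/s × 3.6 = 44.9 km/h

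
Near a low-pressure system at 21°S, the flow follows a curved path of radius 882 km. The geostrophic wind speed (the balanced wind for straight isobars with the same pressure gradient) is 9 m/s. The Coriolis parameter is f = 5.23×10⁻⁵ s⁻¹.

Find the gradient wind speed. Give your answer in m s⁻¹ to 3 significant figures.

7.71 m s⁻¹

Around a low, centrifugal force acts outward with Coriolis, so pressure-gradient force balances both:
(1/ρ)|∂P/∂n| = fV + V²/R  →  V² + fR·V − fR·V_g = 0
With fR = 5.23×10⁻⁵ × 882×10³ m = 46.1 m/s:
V = [−fR + √((fR)² + 4 fR V_g)]/2 = [−46.1 + √(46.1² + 4×46.1×9)]/2 = 7.71 m/s
Subgeostrophic (V < V_g = 9 m/s), as expected around a low.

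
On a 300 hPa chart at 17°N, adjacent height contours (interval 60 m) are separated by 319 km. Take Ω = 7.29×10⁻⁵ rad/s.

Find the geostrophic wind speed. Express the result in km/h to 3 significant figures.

156 km/h

Coriolis parameter at 17°N:
f = 2Ω sin φ = 2 × 7.29×10⁻⁵ × sin 17° = 4.26×10⁻⁵ s⁻¹
Height gradient: |∂Z/∂n| = 60 m / 319000 m = 1.88×10⁻⁴
On a pressure surface, geostrophic balance gives V_g = (g/f)|∂Z/∂n|:
V_g = 9.81 × 1.88×10⁻⁴ / 4.26×10⁻⁵ = 43.3 m/s
Converting: 43.3 m/s × 3.6 = 156 km/h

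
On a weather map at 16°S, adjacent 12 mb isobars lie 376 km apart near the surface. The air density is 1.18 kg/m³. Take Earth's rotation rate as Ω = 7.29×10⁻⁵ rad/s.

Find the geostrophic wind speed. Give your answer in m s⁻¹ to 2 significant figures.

67 m s⁻¹

Coriolis parameter at 16°S:
f = 2Ω sin φ = 2 × 7.29×10⁻⁵ × sin 16° = 4.02×10⁻⁵ s⁻¹
Pressure gradient: |∂P/∂n| = 1200 Pa / 376000 m = 3.19×10⁻³ Pa/m
Geostrophic balance (pressure-gradient force = Coriolis force):
V_g = (1/(fρ)) |∂P/∂n| = 3.19×10⁻³ / (4.02×10⁻⁵ × 1.18) = 67.3 m/s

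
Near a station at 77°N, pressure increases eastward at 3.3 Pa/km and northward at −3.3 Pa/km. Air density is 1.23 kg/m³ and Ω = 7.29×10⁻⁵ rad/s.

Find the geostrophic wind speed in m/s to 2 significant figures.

27 m/s

Coriolis parameter at 77°N:
f = 2Ω sin φ = 2 × 7.29×10⁻⁵ × sin 77° = 1.42×10⁻⁴ s⁻¹
Component geostrophic relations (x east, y north):
u_g = −(1/(fρ)) ∂P/∂y,  v_g = (1/(fρ)) ∂P/∂x
u_g = −(−3.3×10⁻³)/(1.42×10⁻⁴ × 1.23) = 18.9 m/s;  v_g = (3.3×10⁻³)/(1.42×10⁻⁴ × 1.23) = 18.9 m/s
|V_g| = √(u_g² + v_g²) = 26.7 m/s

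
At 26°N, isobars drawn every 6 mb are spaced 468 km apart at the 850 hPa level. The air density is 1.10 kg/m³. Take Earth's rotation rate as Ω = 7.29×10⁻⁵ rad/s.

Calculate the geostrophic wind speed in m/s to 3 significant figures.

Coriolis parameter at 26°N:
f = 2Ω sin φ = 2 × 7.29×10⁻⁵ × sin 26° = 6.39×10⁻⁵ s⁻¹
Pressure gradient: |∂P/∂n| = 600 Pa / 468000 m = 1.28×10⁻³ Pa/m
Geostrophic balance (pressure-gradient force = Coriolis force):
V_g = (1/(fρ)) |∂P/∂n| = 1.28×10⁻³ / (6.39×10⁻⁵ × 1.10) = 18.2 m/s

18.2 m/s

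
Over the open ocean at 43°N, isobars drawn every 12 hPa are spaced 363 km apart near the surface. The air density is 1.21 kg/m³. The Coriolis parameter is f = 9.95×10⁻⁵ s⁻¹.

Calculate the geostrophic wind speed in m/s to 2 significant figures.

Pressure gradient: |∂P/∂n| = 1200 Pa / 363000 m = 3.31×10⁻³ Pa/m
Geostrophic balance (pressure-gradient force = Coriolis force):
V_g = (1/(fρ)) |∂P/∂n| = 3.31×10⁻³ / (9.95×10⁻⁵ × 1.21) = 27.5 m/s

27 m/s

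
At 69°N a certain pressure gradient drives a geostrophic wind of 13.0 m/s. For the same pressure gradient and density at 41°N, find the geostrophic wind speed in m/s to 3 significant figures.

18.5 m/s

With the same pressure gradient and density, V_g ∝ 1/f ∝ 1/sin φ.
V₂ = V₁ · sin φ₁ / sin φ₂ = 13.0 × sin 69° / sin 41°
V₂ = 13.0 × 0.9336/0.6561 = 18.5 m/s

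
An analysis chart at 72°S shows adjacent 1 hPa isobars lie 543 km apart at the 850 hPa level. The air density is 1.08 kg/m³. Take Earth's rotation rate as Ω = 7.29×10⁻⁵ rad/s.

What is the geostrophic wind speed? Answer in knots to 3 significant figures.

Coriolis parameter at 72°S:
f = 2Ω sin φ = 2 × 7.29×10⁻⁵ × sin 72° = 1.39×10⁻⁴ s⁻¹
Pressure gradient: |∂P/∂n| = 100 Pa / 543000 m = 1.84×10⁻⁴ Pa/m
Geostrophic balance (pressure-gradient force = Coriolis force):
V_g = (1/(fρ)) |∂P/∂n| = 1.84×10⁻⁴ / (1.39×10⁻⁴ × 1.08) = 1.23 m/s
Converting: 1.23 m/s × 1.944 = 2.39 knots

2.39 knots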